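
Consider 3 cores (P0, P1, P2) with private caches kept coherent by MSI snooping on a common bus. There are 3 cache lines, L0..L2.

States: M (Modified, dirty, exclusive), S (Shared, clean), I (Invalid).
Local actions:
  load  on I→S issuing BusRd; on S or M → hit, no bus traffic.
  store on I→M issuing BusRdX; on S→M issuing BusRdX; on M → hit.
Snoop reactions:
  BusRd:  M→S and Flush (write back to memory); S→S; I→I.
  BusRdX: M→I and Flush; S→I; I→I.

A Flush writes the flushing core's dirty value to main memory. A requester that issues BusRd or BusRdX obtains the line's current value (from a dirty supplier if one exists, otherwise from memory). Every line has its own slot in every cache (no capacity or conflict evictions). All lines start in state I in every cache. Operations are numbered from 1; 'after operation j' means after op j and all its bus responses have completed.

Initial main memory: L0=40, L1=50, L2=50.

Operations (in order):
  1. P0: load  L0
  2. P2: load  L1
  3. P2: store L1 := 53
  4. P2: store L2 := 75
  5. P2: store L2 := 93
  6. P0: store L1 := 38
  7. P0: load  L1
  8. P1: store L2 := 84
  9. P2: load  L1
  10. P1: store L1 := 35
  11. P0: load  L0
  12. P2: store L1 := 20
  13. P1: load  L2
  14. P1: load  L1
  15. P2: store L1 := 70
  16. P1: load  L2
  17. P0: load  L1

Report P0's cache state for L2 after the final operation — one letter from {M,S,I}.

state = I

  op1 P0: load  L0 → S/I/I on L0; bus BusRd; mem=40
  op2 P2: load  L1 → I/I/S on L1; bus BusRd; mem=50
  op3 P2: store L1 := 53 → I/I/M on L1; bus BusRdX; mem=50
  op4 P2: store L2 := 75 → I/I/M on L2; bus BusRdX; mem=50
  op5 P2: store L2 := 93 → I/I/M on L2; bus (none); mem=50
  op6 P0: store L1 := 38 → M/I/I on L1; bus BusRdX Flush; mem=53
  op7 P0: load  L1 → M/I/I on L1; bus (none); mem=53
  op8 P1: store L2 := 84 → I/M/I on L2; bus BusRdX Flush; mem=93
  op9 P2: load  L1 → S/I/S on L1; bus BusRd Flush; mem=38
  op10 P1: store L1 := 35 → I/M/I on L1; bus BusRdX; mem=38
  op11 P0: load  L0 → S/I/I on L0; bus (none); mem=40
  op12 P2: store L1 := 20 → I/I/M on L1; bus BusRdX Flush; mem=35
  op13 P1: load  L2 → I/M/I on L2; bus (none); mem=93
  op14 P1: load  L1 → I/S/S on L1; bus BusRd Flush; mem=20
  op15 P2: store L1 := 70 → I/I/M on L1; bus BusRdX; mem=20
  op16 P1: load  L2 → I/M/I on L2; bus (none); mem=93
  op17 P0: load  L1 → S/I/S on L1; bus BusRd Flush; mem=70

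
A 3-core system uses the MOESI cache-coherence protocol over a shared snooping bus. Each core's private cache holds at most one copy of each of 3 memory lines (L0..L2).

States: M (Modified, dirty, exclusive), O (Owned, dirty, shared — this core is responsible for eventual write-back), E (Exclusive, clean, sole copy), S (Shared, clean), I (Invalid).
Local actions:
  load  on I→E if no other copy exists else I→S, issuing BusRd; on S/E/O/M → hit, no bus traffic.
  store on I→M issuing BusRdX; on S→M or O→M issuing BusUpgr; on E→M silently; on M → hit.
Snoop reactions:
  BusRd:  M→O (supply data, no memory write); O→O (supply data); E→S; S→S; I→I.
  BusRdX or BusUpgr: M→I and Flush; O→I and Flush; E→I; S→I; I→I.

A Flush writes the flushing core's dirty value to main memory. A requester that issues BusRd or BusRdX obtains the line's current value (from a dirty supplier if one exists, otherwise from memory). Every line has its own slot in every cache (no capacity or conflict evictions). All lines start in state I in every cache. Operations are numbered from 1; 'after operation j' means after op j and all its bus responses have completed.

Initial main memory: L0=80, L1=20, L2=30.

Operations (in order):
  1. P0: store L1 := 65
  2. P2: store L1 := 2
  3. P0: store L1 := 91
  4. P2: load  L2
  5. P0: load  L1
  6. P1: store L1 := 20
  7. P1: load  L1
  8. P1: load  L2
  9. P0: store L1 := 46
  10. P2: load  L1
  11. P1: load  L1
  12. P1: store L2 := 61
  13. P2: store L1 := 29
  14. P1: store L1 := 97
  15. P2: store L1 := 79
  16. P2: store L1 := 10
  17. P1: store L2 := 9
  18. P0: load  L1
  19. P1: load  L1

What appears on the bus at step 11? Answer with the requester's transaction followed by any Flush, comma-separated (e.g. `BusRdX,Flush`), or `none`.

1. P0: store L1 := 65  bus=[BusRdX]  L1: P0=M P1=I P2=I  mem[L1]=20
2. P2: store L1 := 2  bus=[BusRdX,Flush]  L1: P0=I P1=I P2=M  mem[L1]=65
3. P0: store L1 := 91  bus=[BusRdX,Flush]  L1: P0=M P1=I P2=I  mem[L1]=2
4. P2: load  L2  bus=[BusRd]  L2: P0=I P1=I P2=E  mem[L2]=30
5. P0: load  L1  bus=[-]  L1: P0=M P1=I P2=I  mem[L1]=2
6. P1: store L1 := 20  bus=[BusRdX,Flush]  L1: P0=I P1=M P2=I  mem[L1]=91
7. P1: load  L1  bus=[-]  L1: P0=I P1=M P2=I  mem[L1]=91
8. P1: load  L2  bus=[BusRd]  L2: P0=I P1=S P2=S  mem[L2]=30
9. P0: store L1 := 46  bus=[BusRdX,Flush]  L1: P0=M P1=I P2=I  mem[L1]=20
10. P2: load  L1  bus=[BusRd]  L1: P0=O P1=I P2=S  mem[L1]=20
11. P1: load  L1  bus=[BusRd]  L1: P0=O P1=S P2=S  mem[L1]=20
12. P1: store L2 := 61  bus=[BusUpgr]  L2: P0=I P1=M P2=I  mem[L2]=30
13. P2: store L1 := 29  bus=[BusUpgr,Flush]  L1: P0=I P1=I P2=M  mem[L1]=46
14. P1: store L1 := 97  bus=[BusRdX,Flush]  L1: P0=I P1=M P2=I  mem[L1]=29
15. P2: store L1 := 79  bus=[BusRdX,Flush]  L1: P0=I P1=I P2=M  mem[L1]=97
16. P2: store L1 := 10  bus=[-]  L1: P0=I P1=I P2=M  mem[L1]=97
17. P1: store L2 := 9  bus=[-]  L2: P0=I P1=M P2=I  mem[L2]=30
18. P0: load  L1  bus=[BusRd]  L1: P0=S P1=I P2=O  mem[L1]=97
19. P1: load  L1  bus=[BusRd]  L1: P0=S P1=S P2=O  mem[L1]=97

bus = BusRd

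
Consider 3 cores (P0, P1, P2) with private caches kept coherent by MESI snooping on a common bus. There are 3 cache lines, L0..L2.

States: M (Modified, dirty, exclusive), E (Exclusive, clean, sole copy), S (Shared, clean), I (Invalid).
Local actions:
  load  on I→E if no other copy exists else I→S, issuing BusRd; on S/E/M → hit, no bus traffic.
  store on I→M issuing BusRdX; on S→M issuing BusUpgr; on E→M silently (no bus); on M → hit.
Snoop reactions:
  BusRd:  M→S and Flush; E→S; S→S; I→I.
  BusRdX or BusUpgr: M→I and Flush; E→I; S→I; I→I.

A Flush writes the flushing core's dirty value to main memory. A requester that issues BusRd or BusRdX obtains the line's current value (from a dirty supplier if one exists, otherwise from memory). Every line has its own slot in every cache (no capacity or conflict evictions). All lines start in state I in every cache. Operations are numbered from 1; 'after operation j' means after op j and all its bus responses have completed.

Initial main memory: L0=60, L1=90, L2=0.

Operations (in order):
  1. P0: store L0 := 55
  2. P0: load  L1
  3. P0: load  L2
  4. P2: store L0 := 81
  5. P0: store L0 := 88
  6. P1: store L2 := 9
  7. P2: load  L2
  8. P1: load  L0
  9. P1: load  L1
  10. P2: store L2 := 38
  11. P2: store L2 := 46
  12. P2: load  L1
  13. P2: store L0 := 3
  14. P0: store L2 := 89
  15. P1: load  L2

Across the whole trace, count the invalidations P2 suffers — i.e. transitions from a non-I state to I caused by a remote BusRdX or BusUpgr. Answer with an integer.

step 1: P0: store L0 := 55  ⟶  MII  (L0)  txn=BusRdX  M[L0]=60
step 2: P0: load  L1  ⟶  EII  (L1)  txn=BusRd  M[L1]=90
step 3: P0: load  L2  ⟶  EII  (L2)  txn=BusRd  M[L2]=0
step 4: P2: store L0 := 81  ⟶  IIM  (L0)  txn=BusRdX+Flush  M[L0]=55
step 5: P0: store L0 := 88  ⟶  MII  (L0)  txn=BusRdX+Flush  M[L0]=81
step 6: P1: store L2 := 9  ⟶  IMI  (L2)  txn=BusRdX  M[L2]=0
step 7: P2: load  L2  ⟶  ISS  (L2)  txn=BusRd+Flush  M[L2]=9
step 8: P1: load  L0  ⟶  SSI  (L0)  txn=BusRd+Flush  M[L0]=88
step 9: P1: load  L1  ⟶  SSI  (L1)  txn=BusRd  M[L1]=90
step 10: P2: store L2 := 38  ⟶  IIM  (L2)  txn=BusUpgr  M[L2]=9
step 11: P2: store L2 := 46  ⟶  IIM  (L2)  txn=∅  M[L2]=9
step 12: P2: load  L1  ⟶  SSS  (L1)  txn=BusRd  M[L1]=90
step 13: P2: store L0 := 3  ⟶  IIM  (L0)  txn=BusRdX  M[L0]=88
step 14: P0: store L2 := 89  ⟶  MII  (L2)  txn=BusRdX+Flush  M[L2]=46
step 15: P1: load  L2  ⟶  SSI  (L2)  txn=BusRd+Flush  M[L2]=89

invalidations = 2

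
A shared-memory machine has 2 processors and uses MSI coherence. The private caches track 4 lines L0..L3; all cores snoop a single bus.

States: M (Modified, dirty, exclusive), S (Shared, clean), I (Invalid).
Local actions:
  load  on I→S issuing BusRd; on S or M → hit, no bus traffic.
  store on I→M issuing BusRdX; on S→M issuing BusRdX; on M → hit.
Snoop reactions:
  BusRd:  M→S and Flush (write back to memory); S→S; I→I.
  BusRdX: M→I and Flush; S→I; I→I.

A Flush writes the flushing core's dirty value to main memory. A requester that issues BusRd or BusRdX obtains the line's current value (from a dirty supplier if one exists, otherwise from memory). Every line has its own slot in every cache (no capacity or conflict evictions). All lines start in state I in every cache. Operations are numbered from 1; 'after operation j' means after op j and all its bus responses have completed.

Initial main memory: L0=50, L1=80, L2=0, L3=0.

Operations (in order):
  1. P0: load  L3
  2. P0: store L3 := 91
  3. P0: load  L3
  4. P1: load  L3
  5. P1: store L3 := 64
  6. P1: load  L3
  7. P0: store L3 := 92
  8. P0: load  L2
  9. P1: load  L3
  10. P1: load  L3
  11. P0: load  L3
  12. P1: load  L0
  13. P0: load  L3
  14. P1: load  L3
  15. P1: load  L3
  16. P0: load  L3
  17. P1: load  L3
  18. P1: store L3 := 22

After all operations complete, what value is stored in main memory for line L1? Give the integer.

memory[L1] = 80

  op1 P0: load  L3 → S/I on L3; bus BusRd; mem=0
  op2 P0: store L3 := 91 → M/I on L3; bus BusRdX; mem=0
  op3 P0: load  L3 → M/I on L3; bus (none); mem=0
  op4 P1: load  L3 → S/S on L3; bus BusRd Flush; mem=91
  op5 P1: store L3 := 64 → I/M on L3; bus BusRdX; mem=91
  op6 P1: load  L3 → I/M on L3; bus (none); mem=91
  op7 P0: store L3 := 92 → M/I on L3; bus BusRdX Flush; mem=64
  op8 P0: load  L2 → S/I on L2; bus BusRd; mem=0
  op9 P1: load  L3 → S/S on L3; bus BusRd Flush; mem=92
  op10 P1: load  L3 → S/S on L3; bus (none); mem=92
  op11 P0: load  L3 → S/S on L3; bus (none); mem=92
  op12 P1: load  L0 → I/S on L0; bus BusRd; mem=50
  op13 P0: load  L3 → S/S on L3; bus (none); mem=92
  op14 P1: load  L3 → S/S on L3; bus (none); mem=92
  op15 P1: load  L3 → S/S on L3; bus (none); mem=92
  op16 P0: load  L3 → S/S on L3; bus (none); mem=92
  op17 P1: load  L3 → S/S on L3; bus (none); mem=92
  op18 P1: store L3 := 22 → I/M on L3; bus BusRdX; mem=92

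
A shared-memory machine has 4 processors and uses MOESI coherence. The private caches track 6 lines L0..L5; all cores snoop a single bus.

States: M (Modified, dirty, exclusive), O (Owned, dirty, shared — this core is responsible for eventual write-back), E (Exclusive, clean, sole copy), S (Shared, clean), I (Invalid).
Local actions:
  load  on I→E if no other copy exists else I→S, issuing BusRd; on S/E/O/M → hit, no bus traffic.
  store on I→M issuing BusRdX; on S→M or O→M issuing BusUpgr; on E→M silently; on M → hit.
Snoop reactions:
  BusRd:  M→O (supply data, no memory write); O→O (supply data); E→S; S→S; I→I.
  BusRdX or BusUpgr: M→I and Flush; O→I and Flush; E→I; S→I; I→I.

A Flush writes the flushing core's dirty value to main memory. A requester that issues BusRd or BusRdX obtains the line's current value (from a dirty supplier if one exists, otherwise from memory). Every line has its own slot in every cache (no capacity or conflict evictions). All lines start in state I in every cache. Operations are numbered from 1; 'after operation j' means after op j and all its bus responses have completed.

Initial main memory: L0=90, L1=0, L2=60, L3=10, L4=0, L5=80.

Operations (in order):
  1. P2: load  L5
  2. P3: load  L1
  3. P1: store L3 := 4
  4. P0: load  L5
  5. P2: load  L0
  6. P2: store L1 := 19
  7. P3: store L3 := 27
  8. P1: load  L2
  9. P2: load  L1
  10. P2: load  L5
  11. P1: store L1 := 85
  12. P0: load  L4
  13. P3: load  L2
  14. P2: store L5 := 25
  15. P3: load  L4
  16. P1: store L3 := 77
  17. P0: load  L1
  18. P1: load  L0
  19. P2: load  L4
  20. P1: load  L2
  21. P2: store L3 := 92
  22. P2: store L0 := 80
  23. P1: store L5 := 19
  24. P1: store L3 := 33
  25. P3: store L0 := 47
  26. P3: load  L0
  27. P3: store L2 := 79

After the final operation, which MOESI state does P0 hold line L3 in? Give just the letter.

[1] P2: load  L5 | P0:I, P1:I, P2:E(80), P3:I | bus: BusRd
[2] P3: load  L1 | P0:I, P1:I, P2:I, P3:E(0) | bus: BusRd
[3] P1: store L3 := 4 | P0:I, P1:M(4), P2:I, P3:I | bus: BusRdX
[4] P0: load  L5 | P0:S(80), P1:I, P2:S(80), P3:I | bus: BusRd
[5] P2: load  L0 | P0:I, P1:I, P2:E(90), P3:I | bus: BusRd
[6] P2: store L1 := 19 | P0:I, P1:I, P2:M(19), P3:I | bus: BusRdX
[7] P3: store L3 := 27 | P0:I, P1:I, P2:I, P3:M(27) | bus: BusRdX,Flush
[8] P1: load  L2 | P0:I, P1:E(60), P2:I, P3:I | bus: BusRd
[9] P2: load  L1 | P0:I, P1:I, P2:M(19), P3:I | bus: none
[10] P2: load  L5 | P0:S(80), P1:I, P2:S(80), P3:I | bus: none
[11] P1: store L1 := 85 | P0:I, P1:M(85), P2:I, P3:I | bus: BusRdX,Flush
[12] P0: load  L4 | P0:E(0), P1:I, P2:I, P3:I | bus: BusRd
[13] P3: load  L2 | P0:I, P1:S(60), P2:I, P3:S(60) | bus: BusRd
[14] P2: store L5 := 25 | P0:I, P1:I, P2:M(25), P3:I | bus: BusUpgr
[15] P3: load  L4 | P0:S(0), P1:I, P2:I, P3:S(0) | bus: BusRd
[16] P1: store L3 := 77 | P0:I, P1:M(77), P2:I, P3:I | bus: BusRdX,Flush
[17] P0: load  L1 | P0:S(85), P1:O(85), P2:I, P3:I | bus: BusRd
[18] P1: load  L0 | P0:I, P1:S(90), P2:S(90), P3:I | bus: BusRd
[19] P2: load  L4 | P0:S(0), P1:I, P2:S(0), P3:S(0) | bus: BusRd
[20] P1: load  L2 | P0:I, P1:S(60), P2:I, P3:S(60) | bus: none
[21] P2: store L3 := 92 | P0:I, P1:I, P2:M(92), P3:I | bus: BusRdX,Flush
[22] P2: store L0 := 80 | P0:I, P1:I, P2:M(80), P3:I | bus: BusUpgr
[23] P1: store L5 := 19 | P0:I, P1:M(19), P2:I, P3:I | bus: BusRdX,Flush
[24] P1: store L3 := 33 | P0:I, P1:M(33), P2:I, P3:I | bus: BusRdX,Flush
[25] P3: store L0 := 47 | P0:I, P1:I, P2:I, P3:M(47) | bus: BusRdX,Flush
[26] P3: load  L0 | P0:I, P1:I, P2:I, P3:M(47) | bus: none
[27] P3: store L2 := 79 | P0:I, P1:I, P2:I, P3:M(79) | bus: BusUpgr

state = I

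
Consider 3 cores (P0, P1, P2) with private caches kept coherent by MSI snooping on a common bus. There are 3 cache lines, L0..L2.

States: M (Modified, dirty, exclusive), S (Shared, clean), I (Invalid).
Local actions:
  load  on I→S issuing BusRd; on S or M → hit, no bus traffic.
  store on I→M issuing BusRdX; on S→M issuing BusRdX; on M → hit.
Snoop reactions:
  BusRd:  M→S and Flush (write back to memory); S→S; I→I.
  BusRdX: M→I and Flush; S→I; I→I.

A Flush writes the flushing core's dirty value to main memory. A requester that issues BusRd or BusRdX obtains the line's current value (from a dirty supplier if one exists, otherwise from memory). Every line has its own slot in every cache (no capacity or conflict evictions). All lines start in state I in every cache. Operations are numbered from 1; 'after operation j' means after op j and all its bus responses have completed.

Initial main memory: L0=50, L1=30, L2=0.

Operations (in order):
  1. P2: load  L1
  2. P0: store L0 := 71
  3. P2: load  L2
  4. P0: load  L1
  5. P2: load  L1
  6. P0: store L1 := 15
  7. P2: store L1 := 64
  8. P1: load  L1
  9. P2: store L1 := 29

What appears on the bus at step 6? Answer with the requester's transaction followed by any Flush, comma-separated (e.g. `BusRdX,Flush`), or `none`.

[1] P2: load  L1 | P0:I, P1:I, P2:S(30) | bus: BusRd
[2] P0: store L0 := 71 | P0:M(71), P1:I, P2:I | bus: BusRdX
[3] P2: load  L2 | P0:I, P1:I, P2:S(0) | bus: BusRd
[4] P0: load  L1 | P0:S(30), P1:I, P2:S(30) | bus: BusRd
[5] P2: load  L1 | P0:S(30), P1:I, P2:S(30) | bus: none
[6] P0: store L1 := 15 | P0:M(15), P1:I, P2:I | bus: BusRdX
[7] P2: store L1 := 64 | P0:I, P1:I, P2:M(64) | bus: BusRdX,Flush
[8] P1: load  L1 | P0:I, P1:S(64), P2:S(64) | bus: BusRd,Flush
[9] P2: store L1 := 29 | P0:I, P1:I, P2:M(29) | bus: BusRdX

bus = BusRdX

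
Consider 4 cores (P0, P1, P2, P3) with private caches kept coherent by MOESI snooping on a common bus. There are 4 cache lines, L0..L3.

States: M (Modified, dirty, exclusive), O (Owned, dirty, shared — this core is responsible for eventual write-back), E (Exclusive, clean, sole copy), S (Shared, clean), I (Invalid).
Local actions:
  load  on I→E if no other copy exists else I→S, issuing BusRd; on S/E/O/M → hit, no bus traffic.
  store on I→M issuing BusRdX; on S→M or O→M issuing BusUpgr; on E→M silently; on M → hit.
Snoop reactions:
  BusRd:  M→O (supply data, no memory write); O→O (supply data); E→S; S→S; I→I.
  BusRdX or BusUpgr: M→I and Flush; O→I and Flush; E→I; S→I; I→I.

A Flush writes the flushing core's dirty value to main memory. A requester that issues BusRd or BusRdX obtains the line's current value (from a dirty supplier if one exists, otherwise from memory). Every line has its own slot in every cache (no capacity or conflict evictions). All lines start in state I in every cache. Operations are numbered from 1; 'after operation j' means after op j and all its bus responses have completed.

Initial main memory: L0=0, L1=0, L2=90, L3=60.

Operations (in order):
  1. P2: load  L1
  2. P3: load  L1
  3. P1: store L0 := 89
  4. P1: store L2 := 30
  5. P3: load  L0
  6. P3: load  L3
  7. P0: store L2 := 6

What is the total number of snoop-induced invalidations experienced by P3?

  op1 P2: load  L1 → I/I/E/I on L1; bus BusRd; mem=0
  op2 P3: load  L1 → I/I/S/S on L1; bus BusRd; mem=0
  op3 P1: store L0 := 89 → I/M/I/I on L0; bus BusRdX; mem=0
  op4 P1: store L2 := 30 → I/M/I/I on L2; bus BusRdX; mem=90
  op5 P3: load  L0 → I/O/I/S on L0; bus BusRd; mem=0
  op6 P3: load  L3 → I/I/I/E on L3; bus BusRd; mem=60
  op7 P0: store L2 := 6 → M/I/I/I on L2; bus BusRdX Flush; mem=30

invalidations = 0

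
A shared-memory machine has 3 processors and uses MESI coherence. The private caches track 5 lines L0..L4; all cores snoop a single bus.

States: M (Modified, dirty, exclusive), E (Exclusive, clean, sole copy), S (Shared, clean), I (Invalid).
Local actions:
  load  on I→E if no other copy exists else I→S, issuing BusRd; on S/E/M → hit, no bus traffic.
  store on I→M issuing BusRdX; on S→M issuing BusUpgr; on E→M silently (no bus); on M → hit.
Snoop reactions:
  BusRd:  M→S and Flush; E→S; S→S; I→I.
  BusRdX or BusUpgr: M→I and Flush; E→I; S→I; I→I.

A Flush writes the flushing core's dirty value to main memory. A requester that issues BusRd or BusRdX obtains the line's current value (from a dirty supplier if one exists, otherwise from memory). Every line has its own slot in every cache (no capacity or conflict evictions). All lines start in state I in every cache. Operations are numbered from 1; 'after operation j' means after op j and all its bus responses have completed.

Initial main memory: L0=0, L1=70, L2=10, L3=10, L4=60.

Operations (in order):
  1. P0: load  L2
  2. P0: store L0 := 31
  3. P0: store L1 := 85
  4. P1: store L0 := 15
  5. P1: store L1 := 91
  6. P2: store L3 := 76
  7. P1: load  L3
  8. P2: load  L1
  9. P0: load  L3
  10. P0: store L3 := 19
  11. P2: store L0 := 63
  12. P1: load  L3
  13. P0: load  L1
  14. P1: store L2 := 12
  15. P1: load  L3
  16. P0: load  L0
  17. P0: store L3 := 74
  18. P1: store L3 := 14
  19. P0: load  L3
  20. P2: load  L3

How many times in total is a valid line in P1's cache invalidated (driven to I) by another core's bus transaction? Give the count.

[1] P0: load  L2 | P0:E(10), P1:I, P2:I | bus: BusRd
[2] P0: store L0 := 31 | P0:M(31), P1:I, P2:I | bus: BusRdX
[3] P0: store L1 := 85 | P0:M(85), P1:I, P2:I | bus: BusRdX
[4] P1: store L0 := 15 | P0:I, P1:M(15), P2:I | bus: BusRdX,Flush
[5] P1: store L1 := 91 | P0:I, P1:M(91), P2:I | bus: BusRdX,Flush
[6] P2: store L3 := 76 | P0:I, P1:I, P2:M(76) | bus: BusRdX
[7] P1: load  L3 | P0:I, P1:S(76), P2:S(76) | bus: BusRd,Flush
[8] P2: load  L1 | P0:I, P1:S(91), P2:S(91) | bus: BusRd,Flush
[9] P0: load  L3 | P0:S(76), P1:S(76), P2:S(76) | bus: BusRd
[10] P0: store L3 := 19 | P0:M(19), P1:I, P2:I | bus: BusUpgr
[11] P2: store L0 := 63 | P0:I, P1:I, P2:M(63) | bus: BusRdX,Flush
[12] P1: load  L3 | P0:S(19), P1:S(19), P2:I | bus: BusRd,Flush
[13] P0: load  L1 | P0:S(91), P1:S(91), P2:S(91) | bus: BusRd
[14] P1: store L2 := 12 | P0:I, P1:M(12), P2:I | bus: BusRdX
[15] P1: load  L3 | P0:S(19), P1:S(19), P2:I | bus: none
[16] P0: load  L0 | P0:S(63), P1:I, P2:S(63) | bus: BusRd,Flush
[17] P0: store L3 := 74 | P0:M(74), P1:I, P2:I | bus: BusUpgr
[18] P1: store L3 := 14 | P0:I, P1:M(14), P2:I | bus: BusRdX,Flush
[19] P0: load  L3 | P0:S(14), P1:S(14), P2:I | bus: BusRd,Flush
[20] P2: load  L3 | P0:S(14), P1:S(14), P2:S(14) | bus: BusRd

invalidations = 3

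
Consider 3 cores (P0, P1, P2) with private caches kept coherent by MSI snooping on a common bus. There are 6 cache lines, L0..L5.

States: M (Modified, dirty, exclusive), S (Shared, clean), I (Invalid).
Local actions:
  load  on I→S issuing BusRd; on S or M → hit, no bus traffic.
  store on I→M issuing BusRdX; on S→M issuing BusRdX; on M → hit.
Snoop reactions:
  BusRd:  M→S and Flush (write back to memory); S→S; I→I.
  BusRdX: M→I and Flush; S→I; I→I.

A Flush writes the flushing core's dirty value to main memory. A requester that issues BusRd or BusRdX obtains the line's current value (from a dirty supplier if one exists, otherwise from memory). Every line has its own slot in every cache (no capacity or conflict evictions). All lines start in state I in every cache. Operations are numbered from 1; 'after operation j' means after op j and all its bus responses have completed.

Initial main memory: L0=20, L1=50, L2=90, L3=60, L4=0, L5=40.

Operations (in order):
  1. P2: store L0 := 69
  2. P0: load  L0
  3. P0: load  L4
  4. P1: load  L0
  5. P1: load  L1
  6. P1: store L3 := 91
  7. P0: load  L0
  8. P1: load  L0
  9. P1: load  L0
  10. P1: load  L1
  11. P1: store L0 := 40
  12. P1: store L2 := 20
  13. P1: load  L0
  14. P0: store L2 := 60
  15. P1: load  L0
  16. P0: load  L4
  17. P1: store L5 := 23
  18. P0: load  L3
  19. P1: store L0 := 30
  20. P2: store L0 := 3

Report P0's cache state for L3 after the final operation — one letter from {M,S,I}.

1. P2: store L0 := 69  bus=[BusRdX]  L0: P0=I P1=I P2=M  mem[L0]=20
2. P0: load  L0  bus=[BusRd,Flush]  L0: P0=S P1=I P2=S  mem[L0]=69
3. P0: load  L4  bus=[BusRd]  L4: P0=S P1=I P2=I  mem[L4]=0
4. P1: load  L0  bus=[BusRd]  L0: P0=S P1=S P2=S  mem[L0]=69
5. P1: load  L1  bus=[BusRd]  L1: P0=I P1=S P2=I  mem[L1]=50
6. P1: store L3 := 91  bus=[BusRdX]  L3: P0=I P1=M P2=I  mem[L3]=60
7. P0: load  L0  bus=[-]  L0: P0=S P1=S P2=S  mem[L0]=69
8. P1: load  L0  bus=[-]  L0: P0=S P1=S P2=S  mem[L0]=69
9. P1: load  L0  bus=[-]  L0: P0=S P1=S P2=S  mem[L0]=69
10. P1: load  L1  bus=[-]  L1: P0=I P1=S P2=I  mem[L1]=50
11. P1: store L0 := 40  bus=[BusRdX]  L0: P0=I P1=M P2=I  mem[L0]=69
12. P1: store L2 := 20  bus=[BusRdX]  L2: P0=I P1=M P2=I  mem[L2]=90
13. P1: load  L0  bus=[-]  L0: P0=I P1=M P2=I  mem[L0]=69
14. P0: store L2 := 60  bus=[BusRdX,Flush]  L2: P0=M P1=I P2=I  mem[L2]=20
15. P1: load  L0  bus=[-]  L0: P0=I P1=M P2=I  mem[L0]=69
16. P0: load  L4  bus=[-]  L4: P0=S P1=I P2=I  mem[L4]=0
17. P1: store L5 := 23  bus=[BusRdX]  L5: P0=I P1=M P2=I  mem[L5]=40
18. P0: load  L3  bus=[BusRd,Flush]  L3: P0=S P1=S P2=I  mem[L3]=91
19. P1: store L0 := 30  bus=[-]  L0: P0=I P1=M P2=I  mem[L0]=69
20. P2: store L0 := 3  bus=[BusRdX,Flush]  L0: P0=I P1=I P2=M  mem[L0]=30

state = S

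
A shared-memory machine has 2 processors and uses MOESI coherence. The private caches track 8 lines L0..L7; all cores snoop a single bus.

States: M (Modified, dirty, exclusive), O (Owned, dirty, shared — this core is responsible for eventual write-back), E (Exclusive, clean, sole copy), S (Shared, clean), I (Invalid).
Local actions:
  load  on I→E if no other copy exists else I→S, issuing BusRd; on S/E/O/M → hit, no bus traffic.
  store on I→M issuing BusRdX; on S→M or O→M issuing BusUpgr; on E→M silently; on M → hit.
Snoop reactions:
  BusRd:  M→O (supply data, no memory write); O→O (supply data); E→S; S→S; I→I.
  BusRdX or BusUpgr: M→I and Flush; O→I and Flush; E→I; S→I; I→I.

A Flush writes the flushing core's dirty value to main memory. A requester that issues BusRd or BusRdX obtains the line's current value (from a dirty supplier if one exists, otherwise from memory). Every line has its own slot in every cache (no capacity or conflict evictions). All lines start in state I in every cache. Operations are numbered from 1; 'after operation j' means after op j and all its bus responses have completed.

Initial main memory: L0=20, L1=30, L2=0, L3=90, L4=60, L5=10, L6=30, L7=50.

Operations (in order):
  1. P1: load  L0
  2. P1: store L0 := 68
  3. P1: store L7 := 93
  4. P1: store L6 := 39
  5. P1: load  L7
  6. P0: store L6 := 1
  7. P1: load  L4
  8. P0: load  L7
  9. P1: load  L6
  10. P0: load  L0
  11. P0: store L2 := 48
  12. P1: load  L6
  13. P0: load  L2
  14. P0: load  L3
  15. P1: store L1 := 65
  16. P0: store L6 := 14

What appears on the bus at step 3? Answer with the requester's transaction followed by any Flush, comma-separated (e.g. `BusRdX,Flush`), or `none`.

  op1 P1: load  L0 → I/E on L0; bus BusRd; mem=20
  op2 P1: store L0 := 68 → I/M on L0; bus (none); mem=20
  op3 P1: store L7 := 93 → I/M on L7; bus BusRdX; mem=50
  op4 P1: store L6 := 39 → I/M on L6; bus BusRdX; mem=30
  op5 P1: load  L7 → I/M on L7; bus (none); mem=50
  op6 P0: store L6 := 1 → M/I on L6; bus BusRdX Flush; mem=39
  op7 P1: load  L4 → I/E on L4; bus BusRd; mem=60
  op8 P0: load  L7 → S/O on L7; bus BusRd; mem=50
  op9 P1: load  L6 → O/S on L6; bus BusRd; mem=39
  op10 P0: load  L0 → S/O on L0; bus BusRd; mem=20
  op11 P0: store L2 := 48 → M/I on L2; bus BusRdX; mem=0
  op12 P1: load  L6 → O/S on L6; bus (none); mem=39
  op13 P0: load  L2 → M/I on L2; bus (none); mem=0
  op14 P0: load  L3 → E/I on L3; bus BusRd; mem=90
  op15 P1: store L1 := 65 → I/M on L1; bus BusRdX; mem=30
  op16 P0: store L6 := 14 → M/I on L6; bus BusUpgr; mem=39

bus = BusRdX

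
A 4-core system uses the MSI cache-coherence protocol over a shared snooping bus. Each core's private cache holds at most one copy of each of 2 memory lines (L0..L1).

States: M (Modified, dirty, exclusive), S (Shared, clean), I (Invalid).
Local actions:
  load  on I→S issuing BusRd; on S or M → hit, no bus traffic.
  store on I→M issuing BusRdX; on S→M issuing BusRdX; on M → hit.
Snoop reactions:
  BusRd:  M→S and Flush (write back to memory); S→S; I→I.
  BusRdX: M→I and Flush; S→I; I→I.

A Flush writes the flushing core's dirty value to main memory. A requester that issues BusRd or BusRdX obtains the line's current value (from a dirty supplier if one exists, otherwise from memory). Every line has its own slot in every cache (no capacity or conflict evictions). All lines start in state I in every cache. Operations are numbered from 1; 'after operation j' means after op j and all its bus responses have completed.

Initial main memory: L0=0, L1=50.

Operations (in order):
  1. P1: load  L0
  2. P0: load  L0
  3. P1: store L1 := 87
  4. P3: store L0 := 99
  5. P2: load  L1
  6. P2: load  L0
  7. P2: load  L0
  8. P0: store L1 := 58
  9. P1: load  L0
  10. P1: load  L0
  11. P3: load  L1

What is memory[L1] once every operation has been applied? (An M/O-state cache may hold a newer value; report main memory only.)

step 1: P1: load  L0  ⟶  ISII  (L0)  txn=BusRd  M[L0]=0
step 2: P0: load  L0  ⟶  SSII  (L0)  txn=BusRd  M[L0]=0
step 3: P1: store L1 := 87  ⟶  IMII  (L1)  txn=BusRdX  M[L1]=50
step 4: P3: store L0 := 99  ⟶  IIIM  (L0)  txn=BusRdX  M[L0]=0
step 5: P2: load  L1  ⟶  ISSI  (L1)  txn=BusRd+Flush  M[L1]=87
step 6: P2: load  L0  ⟶  IISS  (L0)  txn=BusRd+Flush  M[L0]=99
step 7: P2: load  L0  ⟶  IISS  (L0)  txn=∅  M[L0]=99
step 8: P0: store L1 := 58  ⟶  MIII  (L1)  txn=BusRdX  M[L1]=87
step 9: P1: load  L0  ⟶  ISSS  (L0)  txn=BusRd  M[L0]=99
step 10: P1: load  L0  ⟶  ISSS  (L0)  txn=∅  M[L0]=99
step 11: P3: load  L1  ⟶  SIIS  (L1)  txn=BusRd+Flush  M[L1]=58

memory[L1] = 58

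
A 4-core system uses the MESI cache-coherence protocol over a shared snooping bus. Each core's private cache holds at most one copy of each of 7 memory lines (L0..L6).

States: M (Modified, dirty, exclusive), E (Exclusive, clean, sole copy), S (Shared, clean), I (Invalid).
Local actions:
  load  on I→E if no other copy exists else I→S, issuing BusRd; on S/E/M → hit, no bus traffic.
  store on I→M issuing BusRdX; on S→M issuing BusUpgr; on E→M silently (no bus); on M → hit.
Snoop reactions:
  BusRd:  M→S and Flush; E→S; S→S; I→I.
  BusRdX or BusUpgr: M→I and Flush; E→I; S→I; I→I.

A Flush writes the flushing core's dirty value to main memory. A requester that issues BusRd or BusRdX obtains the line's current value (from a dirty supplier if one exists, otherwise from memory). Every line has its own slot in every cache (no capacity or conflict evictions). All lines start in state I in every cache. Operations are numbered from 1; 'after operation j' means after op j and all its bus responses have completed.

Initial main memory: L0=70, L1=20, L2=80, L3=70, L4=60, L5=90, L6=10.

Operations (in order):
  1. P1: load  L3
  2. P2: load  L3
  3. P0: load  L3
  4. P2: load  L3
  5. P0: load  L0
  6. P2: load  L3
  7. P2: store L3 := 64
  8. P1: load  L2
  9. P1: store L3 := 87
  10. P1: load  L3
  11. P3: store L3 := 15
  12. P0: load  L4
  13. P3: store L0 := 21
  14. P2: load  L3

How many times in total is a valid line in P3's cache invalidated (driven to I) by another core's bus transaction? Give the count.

invalidations = 0

  op1 P1: load  L3 → I/E/I/I on L3; bus BusRd; mem=70
  op2 P2: load  L3 → I/S/S/I on L3; bus BusRd; mem=70
  op3 P0: load  L3 → S/S/S/I on L3; bus BusRd; mem=70
  op4 P2: load  L3 → S/S/S/I on L3; bus (none); mem=70
  op5 P0: load  L0 → E/I/I/I on L0; bus BusRd; mem=70
  op6 P2: load  L3 → S/S/S/I on L3; bus (none); mem=70
  op7 P2: store L3 := 64 → I/I/M/I on L3; bus BusUpgr; mem=70
  op8 P1: load  L2 → I/E/I/I on L2; bus BusRd; mem=80
  op9 P1: store L3 := 87 → I/M/I/I on L3; bus BusRdX Flush; mem=64
  op10 P1: load  L3 → I/M/I/I on L3; bus (none); mem=64
  op11 P3: store L3 := 15 → I/I/I/M on L3; bus BusRdX Flush; mem=87
  op12 P0: load  L4 → E/I/I/I on L4; bus BusRd; mem=60
  op13 P3: store L0 := 21 → I/I/I/M on L0; bus BusRdX; mem=70
  op14 P2: load  L3 → I/I/S/S on L3; bus BusRd Flush; mem=15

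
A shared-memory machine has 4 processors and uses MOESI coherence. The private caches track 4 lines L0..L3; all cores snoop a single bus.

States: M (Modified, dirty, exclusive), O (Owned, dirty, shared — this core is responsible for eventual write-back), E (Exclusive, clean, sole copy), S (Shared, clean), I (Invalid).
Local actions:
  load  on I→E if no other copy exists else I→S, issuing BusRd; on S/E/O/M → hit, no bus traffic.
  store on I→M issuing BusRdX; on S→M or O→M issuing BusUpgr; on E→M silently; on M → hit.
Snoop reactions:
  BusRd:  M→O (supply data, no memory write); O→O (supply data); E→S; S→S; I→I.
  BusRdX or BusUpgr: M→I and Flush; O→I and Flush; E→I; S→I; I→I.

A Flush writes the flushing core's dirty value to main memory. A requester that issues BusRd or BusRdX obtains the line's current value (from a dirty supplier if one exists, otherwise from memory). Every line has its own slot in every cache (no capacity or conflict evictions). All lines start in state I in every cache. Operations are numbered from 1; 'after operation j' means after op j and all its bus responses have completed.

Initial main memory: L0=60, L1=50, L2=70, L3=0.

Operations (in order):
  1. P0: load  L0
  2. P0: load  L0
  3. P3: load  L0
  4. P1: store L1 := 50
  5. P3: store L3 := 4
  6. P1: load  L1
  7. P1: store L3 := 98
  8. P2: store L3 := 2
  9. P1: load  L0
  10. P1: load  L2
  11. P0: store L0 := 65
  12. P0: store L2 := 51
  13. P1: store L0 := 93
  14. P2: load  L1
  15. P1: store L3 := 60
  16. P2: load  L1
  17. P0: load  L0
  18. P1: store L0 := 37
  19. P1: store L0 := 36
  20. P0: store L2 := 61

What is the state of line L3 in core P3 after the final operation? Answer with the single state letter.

1. P0: load  L0  bus=[BusRd]  L0: P0=E P1=I P2=I P3=I  mem[L0]=60
2. P0: load  L0  bus=[-]  L0: P0=E P1=I P2=I P3=I  mem[L0]=60
3. P3: load  L0  bus=[BusRd]  L0: P0=S P1=I P2=I P3=S  mem[L0]=60
4. P1: store L1 := 50  bus=[BusRdX]  L1: P0=I P1=M P2=I P3=I  mem[L1]=50
5. P3: store L3 := 4  bus=[BusRdX]  L3: P0=I P1=I P2=I P3=M  mem[L3]=0
6. P1: load  L1  bus=[-]  L1: P0=I P1=M P2=I P3=I  mem[L1]=50
7. P1: store L3 := 98  bus=[BusRdX,Flush]  L3: P0=I P1=M P2=I P3=I  mem[L3]=4
8. P2: store L3 := 2  bus=[BusRdX,Flush]  L3: P0=I P1=I P2=M P3=I  mem[L3]=98
9. P1: load  L0  bus=[BusRd]  L0: P0=S P1=S P2=I P3=S  mem[L0]=60
10. P1: load  L2  bus=[BusRd]  L2: P0=I P1=E P2=I P3=I  mem[L2]=70
11. P0: store L0 := 65  bus=[BusUpgr]  L0: P0=M P1=I P2=I P3=I  mem[L0]=60
12. P0: store L2 := 51  bus=[BusRdX]  L2: P0=M P1=I P2=I P3=I  mem[L2]=70
13. P1: store L0 := 93  bus=[BusRdX,Flush]  L0: P0=I P1=M P2=I P3=I  mem[L0]=65
14. P2: load  L1  bus=[BusRd]  L1: P0=I P1=O P2=S P3=I  mem[L1]=50
15. P1: store L3 := 60  bus=[BusRdX,Flush]  L3: P0=I P1=M P2=I P3=I  mem[L3]=2
16. P2: load  L1  bus=[-]  L1: P0=I P1=O P2=S P3=I  mem[L1]=50
17. P0: load  L0  bus=[BusRd]  L0: P0=S P1=O P2=I P3=I  mem[L0]=65
18. P1: store L0 := 37  bus=[BusUpgr]  L0: P0=I P1=M P2=I P3=I  mem[L0]=65
19. P1: store L0 := 36  bus=[-]  L0: P0=I P1=M P2=I P3=I  mem[L0]=65
20. P0: store L2 := 61  bus=[-]  L2: P0=M P1=I P2=I P3=I  mem[L2]=70

state = I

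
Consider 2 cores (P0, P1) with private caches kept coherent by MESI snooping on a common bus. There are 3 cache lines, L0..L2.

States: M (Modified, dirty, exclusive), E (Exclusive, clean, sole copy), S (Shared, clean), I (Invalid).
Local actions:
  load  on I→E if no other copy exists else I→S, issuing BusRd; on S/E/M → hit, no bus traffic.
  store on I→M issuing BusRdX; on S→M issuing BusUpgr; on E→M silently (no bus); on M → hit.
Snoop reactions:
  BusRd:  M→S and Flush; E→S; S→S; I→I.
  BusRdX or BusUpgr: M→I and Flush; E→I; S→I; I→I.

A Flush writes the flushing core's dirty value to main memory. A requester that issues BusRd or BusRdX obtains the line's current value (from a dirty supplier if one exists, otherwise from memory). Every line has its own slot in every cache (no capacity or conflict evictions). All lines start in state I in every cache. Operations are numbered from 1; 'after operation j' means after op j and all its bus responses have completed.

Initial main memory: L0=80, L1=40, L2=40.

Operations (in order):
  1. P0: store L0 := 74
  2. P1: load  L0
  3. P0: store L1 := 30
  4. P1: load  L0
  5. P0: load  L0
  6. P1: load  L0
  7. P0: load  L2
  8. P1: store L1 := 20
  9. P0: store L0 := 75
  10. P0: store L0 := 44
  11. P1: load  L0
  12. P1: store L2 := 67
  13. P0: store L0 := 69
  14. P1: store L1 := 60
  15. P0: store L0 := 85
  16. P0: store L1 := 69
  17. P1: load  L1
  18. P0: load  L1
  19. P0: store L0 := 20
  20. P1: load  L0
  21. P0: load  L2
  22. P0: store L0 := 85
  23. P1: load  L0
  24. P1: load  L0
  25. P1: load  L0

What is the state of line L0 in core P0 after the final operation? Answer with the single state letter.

  op1 P0: store L0 := 74 → M/I on L0; bus BusRdX; mem=80
  op2 P1: load  L0 → S/S on L0; bus BusRd Flush; mem=74
  op3 P0: store L1 := 30 → M/I on L1; bus BusRdX; mem=40
  op4 P1: load  L0 → S/S on L0; bus (none); mem=74
  op5 P0: load  L0 → S/S on L0; bus (none); mem=74
  op6 P1: load  L0 → S/S on L0; bus (none); mem=74
  op7 P0: load  L2 → E/I on L2; bus BusRd; mem=40
  op8 P1: store L1 := 20 → I/M on L1; bus BusRdX Flush; mem=30
  op9 P0: store L0 := 75 → M/I on L0; bus BusUpgr; mem=74
  op10 P0: store L0 := 44 → M/I on L0; bus (none); mem=74
  op11 P1: load  L0 → S/S on L0; bus BusRd Flush; mem=44
  op12 P1: store L2 := 67 → I/M on L2; bus BusRdX; mem=40
  op13 P0: store L0 := 69 → M/I on L0; bus BusUpgr; mem=44
  op14 P1: store L1 := 60 → I/M on L1; bus (none); mem=30
  op15 P0: store L0 := 85 → M/I on L0; bus (none); mem=44
  op16 P0: store L1 := 69 → M/I on L1; bus BusRdX Flush; mem=60
  op17 P1: load  L1 → S/S on L1; bus BusRd Flush; mem=69
  op18 P0: load  L1 → S/S on L1; bus (none); mem=69
  op19 P0: store L0 := 20 → M/I on L0; bus (none); mem=44
  op20 P1: load  L0 → S/S on L0; bus BusRd Flush; mem=20
  op21 P0: load  L2 → S/S on L2; bus BusRd Flush; mem=67
  op22 P0: store L0 := 85 → M/I on L0; bus BusUpgr; mem=20
  op23 P1: load  L0 → S/S on L0; bus BusRd Flush; mem=85
  op24 P1: load  L0 → S/S on L0; bus (none); mem=85
  op25 P1: load  L0 → S/S on L0; bus (none); mem=85

state = S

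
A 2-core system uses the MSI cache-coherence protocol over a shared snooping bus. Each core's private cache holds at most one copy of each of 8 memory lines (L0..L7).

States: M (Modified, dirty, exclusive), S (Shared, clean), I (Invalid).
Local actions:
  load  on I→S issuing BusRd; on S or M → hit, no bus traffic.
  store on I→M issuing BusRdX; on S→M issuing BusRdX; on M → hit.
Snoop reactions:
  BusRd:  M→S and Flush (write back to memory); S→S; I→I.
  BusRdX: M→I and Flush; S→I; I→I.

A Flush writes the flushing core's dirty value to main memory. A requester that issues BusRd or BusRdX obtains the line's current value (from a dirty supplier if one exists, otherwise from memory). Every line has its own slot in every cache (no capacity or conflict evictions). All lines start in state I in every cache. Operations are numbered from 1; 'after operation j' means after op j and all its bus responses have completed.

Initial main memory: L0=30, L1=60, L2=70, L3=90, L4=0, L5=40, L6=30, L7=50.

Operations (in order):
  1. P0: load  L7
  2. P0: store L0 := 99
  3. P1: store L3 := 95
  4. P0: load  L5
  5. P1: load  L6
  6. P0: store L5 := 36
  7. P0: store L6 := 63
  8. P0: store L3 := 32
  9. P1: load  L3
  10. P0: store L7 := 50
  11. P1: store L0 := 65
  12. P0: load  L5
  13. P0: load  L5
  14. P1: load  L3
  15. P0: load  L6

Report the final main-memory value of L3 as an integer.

memory[L3] = 32

step 1: P0: load  L7  ⟶  SI  (L7)  txn=BusRd  M[L7]=50
step 2: P0: store L0 := 99  ⟶  MI  (L0)  txn=BusRdX  M[L0]=30
step 3: P1: store L3 := 95  ⟶  IM  (L3)  txn=BusRdX  M[L3]=90
step 4: P0: load  L5  ⟶  SI  (L5)  txn=BusRd  M[L5]=40
step 5: P1: load  L6  ⟶  IS  (L6)  txn=BusRd  M[L6]=30
step 6: P0: store L5 := 36  ⟶  MI  (L5)  txn=BusRdX  M[L5]=40
step 7: P0: store L6 := 63  ⟶  MI  (L6)  txn=BusRdX  M[L6]=30
step 8: P0: store L3 := 32  ⟶  MI  (L3)  txn=BusRdX+Flush  M[L3]=95
step 9: P1: load  L3  ⟶  SS  (L3)  txn=BusRd+Flush  M[L3]=32
step 10: P0: store L7 := 50  ⟶  MI  (L7)  txn=BusRdX  M[L7]=50
step 11: P1: store L0 := 65  ⟶  IM  (L0)  txn=BusRdX+Flush  M[L0]=99
step 12: P0: load  L5  ⟶  MI  (L5)  txn=∅  M[L5]=40
step 13: P0: load  L5  ⟶  MI  (L5)  txn=∅  M[L5]=40
step 14: P1: load  L3  ⟶  SS  (L3)  txn=∅  M[L3]=32
step 15: P0: load  L6  ⟶  MI  (L6)  txn=∅  M[L6]=30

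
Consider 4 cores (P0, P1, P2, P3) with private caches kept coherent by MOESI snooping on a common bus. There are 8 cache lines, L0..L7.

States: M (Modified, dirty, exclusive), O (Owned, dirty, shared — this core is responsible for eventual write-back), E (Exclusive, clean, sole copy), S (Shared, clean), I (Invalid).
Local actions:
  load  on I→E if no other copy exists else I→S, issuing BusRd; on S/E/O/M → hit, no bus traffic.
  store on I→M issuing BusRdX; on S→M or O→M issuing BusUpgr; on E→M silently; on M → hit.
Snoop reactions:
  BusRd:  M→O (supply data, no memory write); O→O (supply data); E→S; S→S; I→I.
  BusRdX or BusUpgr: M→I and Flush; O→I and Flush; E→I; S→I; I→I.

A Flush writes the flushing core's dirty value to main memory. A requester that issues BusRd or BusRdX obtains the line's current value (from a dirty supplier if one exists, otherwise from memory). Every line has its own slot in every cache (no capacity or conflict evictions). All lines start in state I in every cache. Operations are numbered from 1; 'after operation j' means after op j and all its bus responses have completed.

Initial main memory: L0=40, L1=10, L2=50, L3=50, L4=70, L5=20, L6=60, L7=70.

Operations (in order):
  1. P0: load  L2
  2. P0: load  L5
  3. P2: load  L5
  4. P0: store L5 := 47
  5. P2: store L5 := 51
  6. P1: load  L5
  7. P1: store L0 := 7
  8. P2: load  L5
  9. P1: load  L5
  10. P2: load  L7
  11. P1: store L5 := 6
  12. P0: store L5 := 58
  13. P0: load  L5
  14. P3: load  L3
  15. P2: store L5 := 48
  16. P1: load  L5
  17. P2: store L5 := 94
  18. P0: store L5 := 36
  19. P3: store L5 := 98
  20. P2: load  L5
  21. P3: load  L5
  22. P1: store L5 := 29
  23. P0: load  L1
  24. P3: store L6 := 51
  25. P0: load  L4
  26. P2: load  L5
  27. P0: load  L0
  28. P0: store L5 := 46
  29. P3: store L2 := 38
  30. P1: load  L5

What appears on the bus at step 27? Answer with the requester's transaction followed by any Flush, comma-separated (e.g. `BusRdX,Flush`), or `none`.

bus = BusRd

[1] P0: load  L2 | P0:E(50), P1:I, P2:I, P3:I | bus: BusRd
[2] P0: load  L5 | P0:E(20), P1:I, P2:I, P3:I | bus: BusRd
[3] P2: load  L5 | P0:S(20), P1:I, P2:S(20), P3:I | bus: BusRd
[4] P0: store L5 := 47 | P0:M(47), P1:I, P2:I, P3:I | bus: BusUpgr
[5] P2: store L5 := 51 | P0:I, P1:I, P2:M(51), P3:I | bus: BusRdX,Flush
[6] P1: load  L5 | P0:I, P1:S(51), P2:O(51), P3:I | bus: BusRd
[7] P1: store L0 := 7 | P0:I, P1:M(7), P2:I, P3:I | bus: BusRdX
[8] P2: load  L5 | P0:I, P1:S(51), P2:O(51), P3:I | bus: none
[9] P1: load  L5 | P0:I, P1:S(51), P2:O(51), P3:I | bus: none
[10] P2: load  L7 | P0:I, P1:I, P2:E(70), P3:I | bus: BusRd
[11] P1: store L5 := 6 | P0:I, P1:M(6), P2:I, P3:I | bus: BusUpgr,Flush
[12] P0: store L5 := 58 | P0:M(58), P1:I, P2:I, P3:I | bus: BusRdX,Flush
[13] P0: load  L5 | P0:M(58), P1:I, P2:I, P3:I | bus: none
[14] P3: load  L3 | P0:I, P1:I, P2:I, P3:E(50) | bus: BusRd
[15] P2: store L5 := 48 | P0:I, P1:I, P2:M(48), P3:I | bus: BusRdX,Flush
[16] P1: load  L5 | P0:I, P1:S(48), P2:O(48), P3:I | bus: BusRd
[17] P2: store L5 := 94 | P0:I, P1:I, P2:M(94), P3:I | bus: BusUpgr
[18] P0: store L5 := 36 | P0:M(36), P1:I, P2:I, P3:I | bus: BusRdX,Flush
[19] P3: store L5 := 98 | P0:I, P1:I, P2:I, P3:M(98) | bus: BusRdX,Flush
[20] P2: load  L5 | P0:I, P1:I, P2:S(98), P3:O(98) | bus: BusRd
[21] P3: load  L5 | P0:I, P1:I, P2:S(98), P3:O(98) | bus: none
[22] P1: store L5 := 29 | P0:I, P1:M(29), P2:I, P3:I | bus: BusRdX,Flush
[23] P0: load  L1 | P0:E(10), P1:I, P2:I, P3:I | bus: BusRd
[24] P3: store L6 := 51 | P0:I, P1:I, P2:I, P3:M(51) | bus: BusRdX
[25] P0: load  L4 | P0:E(70), P1:I, P2:I, P3:I | bus: BusRd
[26] P2: load  L5 | P0:I, P1:O(29), P2:S(29), P3:I | bus: BusRd
[27] P0: load  L0 | P0:S(7), P1:O(7), P2:I, P3:I | bus: BusRd
[28] P0: store L5 := 46 | P0:M(46), P1:I, P2:I, P3:I | bus: BusRdX,Flush
[29] P3: store L2 := 38 | P0:I, P1:I, P2:I, P3:M(38) | bus: BusRdX
[30] P1: load  L5 | P0:O(46), P1:S(46), P2:I, P3:I | bus: BusRd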